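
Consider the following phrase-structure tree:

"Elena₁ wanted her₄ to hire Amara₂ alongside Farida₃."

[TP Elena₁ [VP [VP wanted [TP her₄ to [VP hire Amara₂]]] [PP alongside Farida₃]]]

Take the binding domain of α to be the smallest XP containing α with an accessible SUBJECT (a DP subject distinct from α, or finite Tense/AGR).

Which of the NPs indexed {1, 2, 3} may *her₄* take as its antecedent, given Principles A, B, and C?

*her* is a pronoun, so Principle B applies: it must be free in its binding domain.
Binding domain of *her₄*: the matrix TP, whose subject is Elena₁.
*Elena₁* c-commands the pronoun within its binding domain → coindexation would violate Principle B.
*Amara₂*: the pronoun c-commands this R-expression → coindexation would violate Principle C on *Amara₂*.
*Farida₃* and the pronoun do not c-command one another → neither Principle B nor Principle C is at stake; coindexation permitted.

{3}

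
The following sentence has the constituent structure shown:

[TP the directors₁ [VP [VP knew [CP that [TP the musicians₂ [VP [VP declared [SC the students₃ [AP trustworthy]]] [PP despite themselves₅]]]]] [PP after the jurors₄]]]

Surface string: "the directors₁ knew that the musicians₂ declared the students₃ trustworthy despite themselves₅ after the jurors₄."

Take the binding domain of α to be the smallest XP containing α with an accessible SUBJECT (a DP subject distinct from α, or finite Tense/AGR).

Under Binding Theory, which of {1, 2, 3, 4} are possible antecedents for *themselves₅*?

{2}

*themselves* is an anaphor, so Principle A applies: it must be bound in its binding domain.
Binding domain of *themselves₅*: the embedded TP, whose subject is the musicians₂.
*the directors₁* c-commands the anaphor but is outside its binding domain → cannot satisfy Principle A.
*the musicians₂* c-commands the anaphor within its binding domain → licit binder.
*the students₃* does not c-command the anaphor → cannot bind it.
*the jurors₄* does not c-command the anaphor → cannot bind it.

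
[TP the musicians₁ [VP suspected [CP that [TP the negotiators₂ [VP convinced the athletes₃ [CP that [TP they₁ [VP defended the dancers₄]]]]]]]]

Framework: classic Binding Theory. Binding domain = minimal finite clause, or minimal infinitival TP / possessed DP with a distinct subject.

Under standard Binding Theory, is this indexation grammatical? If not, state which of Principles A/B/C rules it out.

grammatical

The two coindexed NPs are *the musicians₁* and *they₁*.
*they₁* is a pronoun; nothing c-commands it within its binding domain (the embedded TP.), so Principle B holds trivially.
*the musicians₁* is an R-expression; *they₁* does not c-command it, and no other NP shares its index, so Principle C is satisfied.
All principles are respected.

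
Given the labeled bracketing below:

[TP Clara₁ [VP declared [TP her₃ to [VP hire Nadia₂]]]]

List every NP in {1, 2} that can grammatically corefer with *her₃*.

*her* is a pronoun, so Principle B applies: it must be free in its binding domain.
Binding domain of *her₃*: the matrix TP, whose subject is Clara₁.
*Clara₁* c-commands the pronoun within its binding domain → coindexation would violate Principle B.
*Nadia₂*: the pronoun c-commands this R-expression → coindexation would violate Principle C on *Nadia₂*.

none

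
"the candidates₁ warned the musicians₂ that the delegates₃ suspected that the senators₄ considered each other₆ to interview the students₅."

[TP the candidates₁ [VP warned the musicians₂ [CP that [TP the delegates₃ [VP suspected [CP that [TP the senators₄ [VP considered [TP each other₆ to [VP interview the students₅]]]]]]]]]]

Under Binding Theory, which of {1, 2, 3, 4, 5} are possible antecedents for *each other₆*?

*each other* is an anaphor, so Principle A applies: it must be bound in its binding domain.
Binding domain of *each other₆*: the embedded TP, whose subject is the senators₄.
*the candidates₁* c-commands the anaphor but is outside its binding domain → cannot satisfy Principle A.
*the musicians₂* c-commands the anaphor but is outside its binding domain → cannot satisfy Principle A.
*the delegates₃* c-commands the anaphor but is outside its binding domain → cannot satisfy Principle A.
*the senators₄* c-commands the anaphor within its binding domain → licit binder.
*the students₅* does not c-command the anaphor → cannot bind it.

{4}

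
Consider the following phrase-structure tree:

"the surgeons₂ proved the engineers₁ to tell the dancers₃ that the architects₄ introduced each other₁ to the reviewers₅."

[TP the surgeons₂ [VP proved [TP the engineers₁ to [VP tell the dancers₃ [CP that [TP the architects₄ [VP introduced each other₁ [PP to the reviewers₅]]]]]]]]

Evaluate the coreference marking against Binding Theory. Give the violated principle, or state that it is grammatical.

The two coindexed NPs are *the engineers₁* and *each other₁*.
*each other₁* is an anaphor. Principle A requires it to be bound within its binding domain — the embedded TP, whose subject is the architects₄.
Within that domain it is c-commanded by *the architects₄*, which does not share its index.
*the engineers₁* does c-command the anaphor, but from outside its binding domain.
The anaphor is unbound in its domain → Principle A violation.

Principle A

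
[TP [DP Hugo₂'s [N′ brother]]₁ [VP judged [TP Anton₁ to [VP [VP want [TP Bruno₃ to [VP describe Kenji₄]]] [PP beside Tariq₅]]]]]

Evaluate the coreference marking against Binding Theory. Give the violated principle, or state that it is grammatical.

The two coindexed NPs are *[Hugo₂'s brother]₁* and *Anton₁*.
*Anton₁* is an R-expression. Principle C requires it to be free everywhere.
*[Hugo₂'s brother]₁* c-commands it and carries the same index.
The R-expression is bound → Principle C violation.

Principle C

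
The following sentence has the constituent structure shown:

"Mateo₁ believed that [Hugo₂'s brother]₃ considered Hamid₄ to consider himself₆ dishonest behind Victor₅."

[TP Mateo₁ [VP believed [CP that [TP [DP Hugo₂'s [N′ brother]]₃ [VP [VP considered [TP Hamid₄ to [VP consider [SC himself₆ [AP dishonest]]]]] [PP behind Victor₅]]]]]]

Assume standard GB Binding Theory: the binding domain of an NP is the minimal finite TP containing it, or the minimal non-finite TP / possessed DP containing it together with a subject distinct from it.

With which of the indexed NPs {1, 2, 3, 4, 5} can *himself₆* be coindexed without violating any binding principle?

*himself* is an anaphor, so Principle A applies: it must be bound in its binding domain.
Binding domain of *himself₆*: the embedded TP, whose subject is Hamid₄.
*Mateo₁* c-commands the anaphor but is outside its binding domain → cannot satisfy Principle A.
*Hugo₂* does not c-command the anaphor → cannot bind it.
*[Hugo₂'s brother]₃* c-commands the anaphor but is outside its binding domain → cannot satisfy Principle A.
*Hamid₄* c-commands the anaphor within its binding domain → licit binder.
*Victor₅* does not c-command the anaphor → cannot bind it.

{4}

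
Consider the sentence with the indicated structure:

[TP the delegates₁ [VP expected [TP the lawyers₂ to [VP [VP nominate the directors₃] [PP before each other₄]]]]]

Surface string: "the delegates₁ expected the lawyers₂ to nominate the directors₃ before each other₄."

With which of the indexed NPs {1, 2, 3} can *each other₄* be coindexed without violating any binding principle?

*each other* is an anaphor, so Principle A applies: it must be bound in its binding domain.
Binding domain of *each other₄*: the embedded TP, whose subject is the lawyers₂.
*the delegates₁* c-commands the anaphor but is outside its binding domain → cannot satisfy Principle A.
*the lawyers₂* c-commands the anaphor within its binding domain → licit binder.
*the directors₃* does not c-command the anaphor → cannot bind it.

{2}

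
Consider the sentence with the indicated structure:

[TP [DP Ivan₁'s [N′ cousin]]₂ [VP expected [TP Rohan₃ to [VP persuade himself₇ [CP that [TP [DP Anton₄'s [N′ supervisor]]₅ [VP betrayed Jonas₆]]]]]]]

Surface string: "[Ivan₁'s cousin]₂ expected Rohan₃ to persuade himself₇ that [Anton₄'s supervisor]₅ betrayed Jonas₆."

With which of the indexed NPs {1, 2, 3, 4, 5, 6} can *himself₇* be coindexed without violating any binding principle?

{3}

*himself* is an anaphor, so Principle A applies: it must be bound in its binding domain.
Binding domain of *himself₇*: the embedded TP, whose subject is Rohan₃.
*Ivan₁* does not c-command the anaphor → cannot bind it.
*[Ivan₁'s cousin]₂* c-commands the anaphor but is outside its binding domain → cannot satisfy Principle A.
*Rohan₃* c-commands the anaphor within its binding domain → licit binder.
*Anton₄* does not c-command the anaphor → cannot bind it.
*[Anton₄'s supervisor]₅* does not c-command the anaphor → cannot bind it.
*Jonas₆* does not c-command the anaphor → cannot bind it.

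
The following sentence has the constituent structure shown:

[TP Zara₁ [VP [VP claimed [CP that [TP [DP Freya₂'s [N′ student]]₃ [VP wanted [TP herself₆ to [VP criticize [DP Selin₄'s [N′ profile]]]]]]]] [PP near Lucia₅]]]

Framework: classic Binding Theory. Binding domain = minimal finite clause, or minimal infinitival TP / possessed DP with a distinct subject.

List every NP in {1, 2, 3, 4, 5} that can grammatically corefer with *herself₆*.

{3}

*herself* is an anaphor, so Principle A applies: it must be bound in its binding domain.
Binding domain of *herself₆*: the embedded TP, whose subject is [Freya₂'s student]₃.
*Zara₁* c-commands the anaphor but is outside its binding domain → cannot satisfy Principle A.
*Freya₂* does not c-command the anaphor → cannot bind it.
*[Freya₂'s student]₃* c-commands the anaphor within its binding domain → licit binder.
*Selin₄* does not c-command the anaphor → cannot bind it.
*Lucia₅* does not c-command the anaphor → cannot bind it.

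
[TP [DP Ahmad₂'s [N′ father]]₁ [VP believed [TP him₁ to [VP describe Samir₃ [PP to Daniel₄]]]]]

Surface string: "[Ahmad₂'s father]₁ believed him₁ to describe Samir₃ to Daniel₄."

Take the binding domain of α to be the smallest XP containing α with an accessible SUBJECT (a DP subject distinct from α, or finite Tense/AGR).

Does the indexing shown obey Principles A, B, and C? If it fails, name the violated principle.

Principle B

The two coindexed NPs are *[Ahmad₂'s father]₁* and *him₁*.
*him₁* is a pronoun. Its binding domain is the matrix TP, whose subject is [Ahmad₂'s father]₁.
*[Ahmad₂'s father]₁* c-commands it within that domain and carries the same index.
The pronoun is locally bound → Principle B violation.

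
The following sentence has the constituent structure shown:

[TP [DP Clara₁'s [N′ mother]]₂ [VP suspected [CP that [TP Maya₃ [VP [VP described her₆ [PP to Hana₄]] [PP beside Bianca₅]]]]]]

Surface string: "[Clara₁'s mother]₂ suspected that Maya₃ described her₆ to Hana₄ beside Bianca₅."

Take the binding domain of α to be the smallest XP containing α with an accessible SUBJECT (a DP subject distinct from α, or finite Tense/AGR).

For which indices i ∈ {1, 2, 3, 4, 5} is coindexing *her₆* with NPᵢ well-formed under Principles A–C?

{1, 2, 5}

*her* is a pronoun, so Principle B applies: it must be free in its binding domain.
Binding domain of *her₆*: the embedded TP, whose subject is Maya₃.
*Clara₁* and the pronoun do not c-command one another → neither Principle B nor Principle C is at stake; coindexation permitted.
*[Clara₁'s mother]₂* c-commands the pronoun but from outside its binding domain, and is not c-commanded by it → coindexation permitted.
*Maya₃* c-commands the pronoun within its binding domain → coindexation would violate Principle B.
*Hana₄*: the pronoun c-commands this R-expression → coindexation would violate Principle C on *Hana₄*.
*Bianca₅* and the pronoun do not c-command one another → neither Principle B nor Principle C is at stake; coindexation permitted.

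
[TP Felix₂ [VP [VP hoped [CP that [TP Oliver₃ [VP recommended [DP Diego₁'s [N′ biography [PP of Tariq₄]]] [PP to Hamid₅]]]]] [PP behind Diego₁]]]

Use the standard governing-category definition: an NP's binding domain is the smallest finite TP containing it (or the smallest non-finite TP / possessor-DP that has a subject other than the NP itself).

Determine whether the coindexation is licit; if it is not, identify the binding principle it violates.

grammatical

The two coindexed NPs are *Diego₁* and *Diego₁*.
*Diego₁* is an R-expression; no coindexed NP c-commands it, so Principle C holds.
*Diego₁* is an R-expression; *Diego₁* does not c-command it, and no other NP shares its index, so Principle C is satisfied.
All principles are respected.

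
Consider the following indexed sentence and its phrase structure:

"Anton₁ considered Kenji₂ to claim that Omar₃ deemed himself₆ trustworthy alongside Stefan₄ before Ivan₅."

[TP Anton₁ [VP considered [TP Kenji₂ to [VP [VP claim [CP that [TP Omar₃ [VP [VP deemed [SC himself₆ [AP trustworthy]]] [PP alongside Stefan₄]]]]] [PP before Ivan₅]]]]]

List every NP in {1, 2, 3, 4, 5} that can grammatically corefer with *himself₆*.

{3}

*himself* is an anaphor, so Principle A applies: it must be bound in its binding domain.
Binding domain of *himself₆*: the embedded TP, whose subject is Omar₃.
*Anton₁* c-commands the anaphor but is outside its binding domain → cannot satisfy Principle A.
*Kenji₂* c-commands the anaphor but is outside its binding domain → cannot satisfy Principle A.
*Omar₃* c-commands the anaphor within its binding domain → licit binder.
*Stefan₄* does not c-command the anaphor → cannot bind it.
*Ivan₅* does not c-command the anaphor → cannot bind it.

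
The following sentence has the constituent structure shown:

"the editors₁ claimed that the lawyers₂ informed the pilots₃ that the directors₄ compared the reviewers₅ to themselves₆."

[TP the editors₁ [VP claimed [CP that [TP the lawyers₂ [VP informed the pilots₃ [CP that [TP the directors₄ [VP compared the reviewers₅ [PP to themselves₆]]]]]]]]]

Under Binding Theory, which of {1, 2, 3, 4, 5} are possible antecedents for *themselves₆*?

{4, 5}

*themselves* is an anaphor, so Principle A applies: it must be bound in its binding domain.
Binding domain of *themselves₆*: the embedded TP, whose subject is the directors₄.
*the editors₁* c-commands the anaphor but is outside its binding domain → cannot satisfy Principle A.
*the lawyers₂* c-commands the anaphor but is outside its binding domain → cannot satisfy Principle A.
*the pilots₃* c-commands the anaphor but is outside its binding domain → cannot satisfy Principle A.
*the directors₄* c-commands the anaphor within its binding domain → licit binder.
*the reviewers₅* c-commands the anaphor within its binding domain → licit binder.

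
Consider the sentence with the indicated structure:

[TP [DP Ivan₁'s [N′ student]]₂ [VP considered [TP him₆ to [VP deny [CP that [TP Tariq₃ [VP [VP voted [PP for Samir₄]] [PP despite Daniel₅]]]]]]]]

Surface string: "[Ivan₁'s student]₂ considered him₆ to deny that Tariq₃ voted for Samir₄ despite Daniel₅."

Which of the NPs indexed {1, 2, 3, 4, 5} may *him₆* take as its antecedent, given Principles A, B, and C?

{1}

*him* is a pronoun, so Principle B applies: it must be free in its binding domain.
Binding domain of *him₆*: the matrix TP, whose subject is [Ivan₁'s student]₂.
*Ivan₁* and the pronoun do not c-command one another → neither Principle B nor Principle C is at stake; coindexation permitted.
*[Ivan₁'s student]₂* c-commands the pronoun within its binding domain → coindexation would violate Principle B.
*Tariq₃*: the pronoun c-commands this R-expression → coindexation would violate Principle C on *Tariq₃*.
*Samir₄*: the pronoun c-commands this R-expression → coindexation would violate Principle C on *Samir₄*.
*Daniel₅*: the pronoun c-commands this R-expression → coindexation would violate Principle C on *Daniel₅*.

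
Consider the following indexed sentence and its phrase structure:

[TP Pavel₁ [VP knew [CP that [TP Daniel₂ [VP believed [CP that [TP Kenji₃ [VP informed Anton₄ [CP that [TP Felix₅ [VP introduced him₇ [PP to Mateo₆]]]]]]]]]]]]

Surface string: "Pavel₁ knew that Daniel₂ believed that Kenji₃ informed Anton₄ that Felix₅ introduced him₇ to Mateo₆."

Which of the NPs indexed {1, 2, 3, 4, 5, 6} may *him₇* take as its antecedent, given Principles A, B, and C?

{1, 2, 3, 4}

*him* is a pronoun, so Principle B applies: it must be free in its binding domain.
Binding domain of *him₇*: the embedded TP, whose subject is Felix₅.
*Pavel₁* c-commands the pronoun but from outside its binding domain, and is not c-commanded by it → coindexation permitted.
*Daniel₂* c-commands the pronoun but from outside its binding domain, and is not c-commanded by it → coindexation permitted.
*Kenji₃* c-commands the pronoun but from outside its binding domain, and is not c-commanded by it → coindexation permitted.
*Anton₄* c-commands the pronoun but from outside its binding domain, and is not c-commanded by it → coindexation permitted.
*Felix₅* c-commands the pronoun within its binding domain → coindexation would violate Principle B.
*Mateo₆*: the pronoun c-commands this R-expression → coindexation would violate Principle C on *Mateo₆*.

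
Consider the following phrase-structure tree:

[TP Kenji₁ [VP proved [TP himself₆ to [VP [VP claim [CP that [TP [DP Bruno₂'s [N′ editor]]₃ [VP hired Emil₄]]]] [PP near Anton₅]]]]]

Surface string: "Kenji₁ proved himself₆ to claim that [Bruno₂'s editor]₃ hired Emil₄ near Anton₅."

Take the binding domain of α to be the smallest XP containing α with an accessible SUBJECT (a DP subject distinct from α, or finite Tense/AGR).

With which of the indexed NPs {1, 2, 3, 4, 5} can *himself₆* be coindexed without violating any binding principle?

{1}

*himself* is an anaphor, so Principle A applies: it must be bound in its binding domain.
Binding domain of *himself₆*: the matrix TP, whose subject is Kenji₁.
*Kenji₁* c-commands the anaphor within its binding domain → licit binder.
*Bruno₂* does not c-command the anaphor → cannot bind it.
*[Bruno₂'s editor]₃* does not c-command the anaphor → cannot bind it.
*Emil₄* does not c-command the anaphor → cannot bind it.
*Anton₅* does not c-command the anaphor → cannot bind it.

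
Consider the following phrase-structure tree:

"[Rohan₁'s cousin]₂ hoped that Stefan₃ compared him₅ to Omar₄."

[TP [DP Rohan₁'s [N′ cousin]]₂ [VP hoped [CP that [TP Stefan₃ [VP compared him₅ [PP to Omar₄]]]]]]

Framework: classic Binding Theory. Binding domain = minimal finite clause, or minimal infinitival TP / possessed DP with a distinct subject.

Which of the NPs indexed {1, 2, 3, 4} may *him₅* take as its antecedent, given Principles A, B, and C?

*him* is a pronoun, so Principle B applies: it must be free in its binding domain.
Binding domain of *him₅*: the embedded TP, whose subject is Stefan₃.
*Rohan₁* and the pronoun do not c-command one another → neither Principle B nor Principle C is at stake; coindexation permitted.
*[Rohan₁'s cousin]₂* c-commands the pronoun but from outside its binding domain, and is not c-commanded by it → coindexation permitted.
*Stefan₃* c-commands the pronoun within its binding domain → coindexation would violate Principle B.
*Omar₄*: the pronoun c-commands this R-expression → coindexation would violate Principle C on *Omar₄*.

{1, 2}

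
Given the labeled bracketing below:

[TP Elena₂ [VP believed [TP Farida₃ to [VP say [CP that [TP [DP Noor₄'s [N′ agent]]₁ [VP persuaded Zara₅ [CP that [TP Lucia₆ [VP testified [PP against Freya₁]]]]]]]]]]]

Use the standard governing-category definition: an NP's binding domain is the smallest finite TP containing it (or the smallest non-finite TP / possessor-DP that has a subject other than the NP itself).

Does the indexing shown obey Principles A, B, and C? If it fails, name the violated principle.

Principle C

The two coindexed NPs are *[Noor₄'s agent]₁* and *Freya₁*.
*Freya₁* is an R-expression. Principle C requires it to be free everywhere.
*[Noor₄'s agent]₁* c-commands it and carries the same index.
The R-expression is bound → Principle C violation.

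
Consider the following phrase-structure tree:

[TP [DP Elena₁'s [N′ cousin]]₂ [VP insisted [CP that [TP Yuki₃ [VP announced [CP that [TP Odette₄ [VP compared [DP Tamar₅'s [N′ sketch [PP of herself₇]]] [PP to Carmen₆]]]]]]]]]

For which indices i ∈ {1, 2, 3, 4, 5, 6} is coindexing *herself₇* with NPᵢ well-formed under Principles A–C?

*herself* is an anaphor, so Principle A applies: it must be bound in its binding domain.
Binding domain of *herself₇*: the possessed DP, whose subject is Tamar₅.
*Elena₁* does not c-command the anaphor → cannot bind it.
*[Elena₁'s cousin]₂* c-commands the anaphor but is outside its binding domain → cannot satisfy Principle A.
*Yuki₃* c-commands the anaphor but is outside its binding domain → cannot satisfy Principle A.
*Odette₄* c-commands the anaphor but is outside its binding domain → cannot satisfy Principle A.
*Tamar₅* c-commands the anaphor within its binding domain → licit binder.
*Carmen₆* does not c-command the anaphor → cannot bind it.

{5}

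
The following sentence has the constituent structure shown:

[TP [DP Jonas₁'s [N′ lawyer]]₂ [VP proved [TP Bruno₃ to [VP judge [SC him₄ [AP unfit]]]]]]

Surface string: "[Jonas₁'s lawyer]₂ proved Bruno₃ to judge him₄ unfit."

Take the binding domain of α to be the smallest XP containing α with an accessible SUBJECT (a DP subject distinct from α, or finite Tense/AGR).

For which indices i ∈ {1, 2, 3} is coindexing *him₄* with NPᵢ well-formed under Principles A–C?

{1, 2}

*him* is a pronoun, so Principle B applies: it must be free in its binding domain.
Binding domain of *him₄*: the embedded TP, whose subject is Bruno₃.
*Jonas₁* and the pronoun do not c-command one another → neither Principle B nor Principle C is at stake; coindexation permitted.
*[Jonas₁'s lawyer]₂* c-commands the pronoun but from outside its binding domain, and is not c-commanded by it → coindexation permitted.
*Bruno₃* c-commands the pronoun within its binding domain → coindexation would violate Principle B.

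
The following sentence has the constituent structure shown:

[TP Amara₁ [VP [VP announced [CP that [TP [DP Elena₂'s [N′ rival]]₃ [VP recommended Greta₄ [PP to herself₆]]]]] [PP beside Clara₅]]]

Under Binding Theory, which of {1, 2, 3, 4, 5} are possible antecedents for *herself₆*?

{3, 4}

*herself* is an anaphor, so Principle A applies: it must be bound in its binding domain.
Binding domain of *herself₆*: the embedded TP, whose subject is [Elena₂'s rival]₃.
*Amara₁* c-commands the anaphor but is outside its binding domain → cannot satisfy Principle A.
*Elena₂* does not c-command the anaphor → cannot bind it.
*[Elena₂'s rival]₃* c-commands the anaphor within its binding domain → licit binder.
*Greta₄* c-commands the anaphor within its binding domain → licit binder.
*Clara₅* does not c-command the anaphor → cannot bind it.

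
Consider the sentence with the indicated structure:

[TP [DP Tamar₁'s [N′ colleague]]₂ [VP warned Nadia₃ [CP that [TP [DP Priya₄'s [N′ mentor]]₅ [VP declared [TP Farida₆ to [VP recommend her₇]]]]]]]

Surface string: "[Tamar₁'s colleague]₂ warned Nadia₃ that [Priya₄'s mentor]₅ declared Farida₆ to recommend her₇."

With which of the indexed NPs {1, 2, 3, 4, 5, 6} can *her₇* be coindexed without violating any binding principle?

{1, 2, 3, 4, 5}

*her* is a pronoun, so Principle B applies: it must be free in its binding domain.
Binding domain of *her₇*: the embedded TP, whose subject is Farida₆.
*Tamar₁* and the pronoun do not c-command one another → neither Principle B nor Principle C is at stake; coindexation permitted.
*[Tamar₁'s colleague]₂* c-commands the pronoun but from outside its binding domain, and is not c-commanded by it → coindexation permitted.
*Nadia₃* c-commands the pronoun but from outside its binding domain, and is not c-commanded by it → coindexation permitted.
*Priya₄* and the pronoun do not c-command one another → neither Principle B nor Principle C is at stake; coindexation permitted.
*[Priya₄'s mentor]₅* c-commands the pronoun but from outside its binding domain, and is not c-commanded by it → coindexation permitted.
*Farida₆* c-commands the pronoun within its binding domain → coindexation would violate Principle B.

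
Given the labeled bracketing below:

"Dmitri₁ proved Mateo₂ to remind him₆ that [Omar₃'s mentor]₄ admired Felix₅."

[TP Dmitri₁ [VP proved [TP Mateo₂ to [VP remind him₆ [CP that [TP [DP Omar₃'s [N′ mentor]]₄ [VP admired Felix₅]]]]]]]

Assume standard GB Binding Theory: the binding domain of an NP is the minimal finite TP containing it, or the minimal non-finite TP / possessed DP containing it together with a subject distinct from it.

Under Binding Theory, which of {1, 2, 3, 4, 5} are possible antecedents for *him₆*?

{1}

*him* is a pronoun, so Principle B applies: it must be free in its binding domain.
Binding domain of *him₆*: the embedded TP, whose subject is Mateo₂.
*Dmitri₁* c-commands the pronoun but from outside its binding domain, and is not c-commanded by it → coindexation permitted.
*Mateo₂* c-commands the pronoun within its binding domain → coindexation would violate Principle B.
*Omar₃*: the pronoun c-commands this R-expression → coindexation would violate Principle C on *Omar₃*.
*[Omar₃'s mentor]₄*: the pronoun c-commands this R-expression → coindexation would violate Principle C on *[Omar₃'s mentor]₄*.
*Felix₅*: the pronoun c-commands this R-expression → coindexation would violate Principle C on *Felix₅*.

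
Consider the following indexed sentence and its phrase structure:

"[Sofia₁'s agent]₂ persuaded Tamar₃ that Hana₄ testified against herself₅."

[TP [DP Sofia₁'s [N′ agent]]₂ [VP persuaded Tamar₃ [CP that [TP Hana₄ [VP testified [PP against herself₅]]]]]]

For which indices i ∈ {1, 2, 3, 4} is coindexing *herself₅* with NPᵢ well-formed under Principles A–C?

{4}

*herself* is an anaphor, so Principle A applies: it must be bound in its binding domain.
Binding domain of *herself₅*: the embedded TP, whose subject is Hana₄.
*Sofia₁* does not c-command the anaphor → cannot bind it.
*[Sofia₁'s agent]₂* c-commands the anaphor but is outside its binding domain → cannot satisfy Principle A.
*Tamar₃* c-commands the anaphor but is outside its binding domain → cannot satisfy Principle A.
*Hana₄* c-commands the anaphor within its binding domain → licit binder.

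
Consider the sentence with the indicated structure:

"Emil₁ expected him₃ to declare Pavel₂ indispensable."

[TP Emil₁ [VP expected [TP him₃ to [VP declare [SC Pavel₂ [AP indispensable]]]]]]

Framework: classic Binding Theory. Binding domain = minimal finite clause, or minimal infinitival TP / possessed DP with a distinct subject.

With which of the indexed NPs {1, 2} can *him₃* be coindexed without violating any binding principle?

none

*him* is a pronoun, so Principle B applies: it must be free in its binding domain.
Binding domain of *him₃*: the matrix TP, whose subject is Emil₁.
*Emil₁* c-commands the pronoun within its binding domain → coindexation would violate Principle B.
*Pavel₂*: the pronoun c-commands this R-expression → coindexation would violate Principle C on *Pavel₂*.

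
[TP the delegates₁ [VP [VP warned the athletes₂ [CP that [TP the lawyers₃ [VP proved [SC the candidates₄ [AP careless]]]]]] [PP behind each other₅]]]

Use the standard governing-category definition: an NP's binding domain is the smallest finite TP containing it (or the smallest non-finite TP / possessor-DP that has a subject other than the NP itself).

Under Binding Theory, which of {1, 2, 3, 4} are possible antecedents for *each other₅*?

{1}

*each other* is an anaphor, so Principle A applies: it must be bound in its binding domain.
Binding domain of *each other₅*: the matrix TP, whose subject is the delegates₁.
*the delegates₁* c-commands the anaphor within its binding domain → licit binder.
*the athletes₂* does not c-command the anaphor → cannot bind it.
*the lawyers₃* does not c-command the anaphor → cannot bind it.
*the candidates₄* does not c-command the anaphor → cannot bind it.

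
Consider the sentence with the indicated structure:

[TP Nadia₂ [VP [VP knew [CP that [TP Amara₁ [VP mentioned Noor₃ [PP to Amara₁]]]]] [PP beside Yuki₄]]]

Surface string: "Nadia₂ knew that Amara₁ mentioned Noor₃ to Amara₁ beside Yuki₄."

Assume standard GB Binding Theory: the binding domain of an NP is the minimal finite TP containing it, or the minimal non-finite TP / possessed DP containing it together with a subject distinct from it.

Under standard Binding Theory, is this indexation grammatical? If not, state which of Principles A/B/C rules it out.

The two coindexed NPs are *Amara₁* (the lower occurrence) and *Amara₁* (the higher occurrence).
*Amara₁* (the lower occurrence) is an R-expression. Principle C requires it to be free everywhere.
*Amara₁* (the higher occurrence) c-commands it and carries the same index.
The R-expression is bound → Principle C violation.

Principle C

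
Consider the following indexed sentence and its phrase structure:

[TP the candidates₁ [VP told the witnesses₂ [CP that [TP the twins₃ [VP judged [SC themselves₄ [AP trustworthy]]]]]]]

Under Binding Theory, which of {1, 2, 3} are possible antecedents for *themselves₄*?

{3}

*themselves* is an anaphor, so Principle A applies: it must be bound in its binding domain.
Binding domain of *themselves₄*: the embedded TP, whose subject is the twins₃.
*the candidates₁* c-commands the anaphor but is outside its binding domain → cannot satisfy Principle A.
*the witnesses₂* c-commands the anaphor but is outside its binding domain → cannot satisfy Principle A.
*the twins₃* c-commands the anaphor within its binding domain → licit binder.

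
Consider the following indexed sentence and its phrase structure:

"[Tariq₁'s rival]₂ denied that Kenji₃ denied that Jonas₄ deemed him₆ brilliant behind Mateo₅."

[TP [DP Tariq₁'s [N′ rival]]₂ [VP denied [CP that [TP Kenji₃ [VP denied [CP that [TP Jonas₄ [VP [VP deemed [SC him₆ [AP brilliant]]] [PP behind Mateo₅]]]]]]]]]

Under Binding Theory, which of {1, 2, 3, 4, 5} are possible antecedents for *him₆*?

*him* is a pronoun, so Principle B applies: it must be free in its binding domain.
Binding domain of *him₆*: the embedded TP, whose subject is Jonas₄.
*Tariq₁* and the pronoun do not c-command one another → neither Principle B nor Principle C is at stake; coindexation permitted.
*[Tariq₁'s rival]₂* c-commands the pronoun but from outside its binding domain, and is not c-commanded by it → coindexation permitted.
*Kenji₃* c-commands the pronoun but from outside its binding domain, and is not c-commanded by it → coindexation permitted.
*Jonas₄* c-commands the pronoun within its binding domain → coindexation would violate Principle B.
*Mateo₅* and the pronoun do not c-command one another → neither Principle B nor Principle C is at stake; coindexation permitted.

{1, 2, 3, 5}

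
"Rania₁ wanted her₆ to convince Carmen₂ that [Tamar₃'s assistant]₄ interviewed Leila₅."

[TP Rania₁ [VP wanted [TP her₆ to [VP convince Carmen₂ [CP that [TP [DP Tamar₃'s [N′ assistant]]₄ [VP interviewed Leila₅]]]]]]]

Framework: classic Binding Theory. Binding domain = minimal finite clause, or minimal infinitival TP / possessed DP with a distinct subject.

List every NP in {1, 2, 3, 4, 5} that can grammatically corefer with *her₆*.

none

*her* is a pronoun, so Principle B applies: it must be free in its binding domain.
Binding domain of *her₆*: the matrix TP, whose subject is Rania₁.
*Rania₁* c-commands the pronoun within its binding domain → coindexation would violate Principle B.
*Carmen₂*: the pronoun c-commands this R-expression → coindexation would violate Principle C on *Carmen₂*.
*Tamar₃*: the pronoun c-commands this R-expression → coindexation would violate Principle C on *Tamar₃*.
*[Tamar₃'s assistant]₄*: the pronoun c-commands this R-expression → coindexation would violate Principle C on *[Tamar₃'s assistant]₄*.
*Leila₅*: the pronoun c-commands this R-expression → coindexation would violate Principle C on *Leila₅*.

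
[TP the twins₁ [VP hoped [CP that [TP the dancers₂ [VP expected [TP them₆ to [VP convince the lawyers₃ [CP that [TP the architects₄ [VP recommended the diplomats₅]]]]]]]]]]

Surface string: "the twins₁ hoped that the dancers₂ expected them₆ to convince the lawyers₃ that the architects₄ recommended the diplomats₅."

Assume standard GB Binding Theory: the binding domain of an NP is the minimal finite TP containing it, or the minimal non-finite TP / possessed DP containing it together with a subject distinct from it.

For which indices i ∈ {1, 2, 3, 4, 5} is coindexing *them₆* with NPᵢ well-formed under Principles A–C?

*them* is a pronoun, so Principle B applies: it must be free in its binding domain.
Binding domain of *them₆*: the embedded TP, whose subject is the dancers₂.
*the twins₁* c-commands the pronoun but from outside its binding domain, and is not c-commanded by it → coindexation permitted.
*the dancers₂* c-commands the pronoun within its binding domain → coindexation would violate Principle B.
*the lawyers₃*: the pronoun c-commands this R-expression → coindexation would violate Principle C on *the lawyers₃*.
*the architects₄*: the pronoun c-commands this R-expression → coindexation would violate Principle C on *the architects₄*.
*the diplomats₅*: the pronoun c-commands this R-expression → coindexation would violate Principle C on *the diplomats₅*.

{1}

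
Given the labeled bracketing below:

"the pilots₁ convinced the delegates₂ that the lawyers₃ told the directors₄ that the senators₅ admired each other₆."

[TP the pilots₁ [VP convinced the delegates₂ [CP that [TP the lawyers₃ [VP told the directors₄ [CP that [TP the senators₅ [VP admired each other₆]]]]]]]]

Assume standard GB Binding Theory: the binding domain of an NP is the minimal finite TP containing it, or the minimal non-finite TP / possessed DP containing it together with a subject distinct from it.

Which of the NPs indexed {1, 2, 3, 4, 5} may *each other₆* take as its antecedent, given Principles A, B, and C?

*each other* is an anaphor, so Principle A applies: it must be bound in its binding domain.
Binding domain of *each other₆*: the embedded TP, whose subject is the senators₅.
*the pilots₁* c-commands the anaphor but is outside its binding domain → cannot satisfy Principle A.
*the delegates₂* c-commands the anaphor but is outside its binding domain → cannot satisfy Principle A.
*the lawyers₃* c-commands the anaphor but is outside its binding domain → cannot satisfy Principle A.
*the directors₄* c-commands the anaphor but is outside its binding domain → cannot satisfy Principle A.
*the senators₅* c-commands the anaphor within its binding domain → licit binder.

{5}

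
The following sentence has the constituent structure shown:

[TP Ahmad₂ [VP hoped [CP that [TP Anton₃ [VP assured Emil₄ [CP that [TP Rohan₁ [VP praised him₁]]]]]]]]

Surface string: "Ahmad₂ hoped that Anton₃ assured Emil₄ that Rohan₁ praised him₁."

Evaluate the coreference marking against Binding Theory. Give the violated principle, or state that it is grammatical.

Principle B

The two coindexed NPs are *Rohan₁* and *him₁*.
*him₁* is a pronoun. Its binding domain is the embedded TP, whose subject is Rohan₁.
*Rohan₁* c-commands it within that domain and carries the same index.
The pronoun is locally bound → Principle B violation.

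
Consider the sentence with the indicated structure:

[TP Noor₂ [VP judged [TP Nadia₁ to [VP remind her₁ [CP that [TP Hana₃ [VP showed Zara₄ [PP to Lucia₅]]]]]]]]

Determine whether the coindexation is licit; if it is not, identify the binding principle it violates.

The two coindexed NPs are *Nadia₁* and *her₁*.
*her₁* is a pronoun. Its binding domain is the embedded TP, whose subject is Nadia₁.
*Nadia₁* c-commands it within that domain and carries the same index.
The pronoun is locally bound → Principle B violation.

Principle B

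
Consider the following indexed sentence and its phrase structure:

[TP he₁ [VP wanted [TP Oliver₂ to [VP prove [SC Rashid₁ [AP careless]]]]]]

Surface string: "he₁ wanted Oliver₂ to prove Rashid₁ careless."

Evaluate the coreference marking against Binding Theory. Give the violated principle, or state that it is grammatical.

The two coindexed NPs are *he₁* and *Rashid₁*.
*Rashid₁* is an R-expression. Principle C requires it to be free everywhere.
*he₁* c-commands it and carries the same index.
The R-expression is bound → Principle C violation.

Principle C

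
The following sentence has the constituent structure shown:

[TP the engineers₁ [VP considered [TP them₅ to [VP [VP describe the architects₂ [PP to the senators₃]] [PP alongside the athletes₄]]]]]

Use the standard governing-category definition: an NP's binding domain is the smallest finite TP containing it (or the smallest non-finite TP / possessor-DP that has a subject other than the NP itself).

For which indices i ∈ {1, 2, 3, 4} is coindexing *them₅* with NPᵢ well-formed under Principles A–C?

none

*them* is a pronoun, so Principle B applies: it must be free in its binding domain.
Binding domain of *them₅*: the matrix TP, whose subject is the engineers₁.
*the engineers₁* c-commands the pronoun within its binding domain → coindexation would violate Principle B.
*the architects₂*: the pronoun c-commands this R-expression → coindexation would violate Principle C on *the architects₂*.
*the senators₃*: the pronoun c-commands this R-expression → coindexation would violate Principle C on *the senators₃*.
*the athletes₄*: the pronoun c-commands this R-expression → coindexation would violate Principle C on *the athletes₄*.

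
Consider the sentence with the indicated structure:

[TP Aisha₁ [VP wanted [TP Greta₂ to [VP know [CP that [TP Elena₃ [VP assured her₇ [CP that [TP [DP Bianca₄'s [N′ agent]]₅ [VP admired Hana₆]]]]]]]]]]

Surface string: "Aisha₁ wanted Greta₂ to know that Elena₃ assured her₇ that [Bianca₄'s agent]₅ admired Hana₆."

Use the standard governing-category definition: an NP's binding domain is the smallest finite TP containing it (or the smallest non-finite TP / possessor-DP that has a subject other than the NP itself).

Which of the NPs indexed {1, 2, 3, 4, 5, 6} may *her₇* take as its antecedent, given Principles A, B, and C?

{1, 2}

*her* is a pronoun, so Principle B applies: it must be free in its binding domain.
Binding domain of *her₇*: the embedded TP, whose subject is Elena₃.
*Aisha₁* c-commands the pronoun but from outside its binding domain, and is not c-commanded by it → coindexation permitted.
*Greta₂* c-commands the pronoun but from outside its binding domain, and is not c-commanded by it → coindexation permitted.
*Elena₃* c-commands the pronoun within its binding domain → coindexation would violate Principle B.
*Bianca₄*: the pronoun c-commands this R-expression → coindexation would violate Principle C on *Bianca₄*.
*[Bianca₄'s agent]₅*: the pronoun c-commands this R-expression → coindexation would violate Principle C on *[Bianca₄'s agent]₅*.
*Hana₆*: the pronoun c-commands this R-expression → coindexation would violate Principle C on *Hana₆*.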